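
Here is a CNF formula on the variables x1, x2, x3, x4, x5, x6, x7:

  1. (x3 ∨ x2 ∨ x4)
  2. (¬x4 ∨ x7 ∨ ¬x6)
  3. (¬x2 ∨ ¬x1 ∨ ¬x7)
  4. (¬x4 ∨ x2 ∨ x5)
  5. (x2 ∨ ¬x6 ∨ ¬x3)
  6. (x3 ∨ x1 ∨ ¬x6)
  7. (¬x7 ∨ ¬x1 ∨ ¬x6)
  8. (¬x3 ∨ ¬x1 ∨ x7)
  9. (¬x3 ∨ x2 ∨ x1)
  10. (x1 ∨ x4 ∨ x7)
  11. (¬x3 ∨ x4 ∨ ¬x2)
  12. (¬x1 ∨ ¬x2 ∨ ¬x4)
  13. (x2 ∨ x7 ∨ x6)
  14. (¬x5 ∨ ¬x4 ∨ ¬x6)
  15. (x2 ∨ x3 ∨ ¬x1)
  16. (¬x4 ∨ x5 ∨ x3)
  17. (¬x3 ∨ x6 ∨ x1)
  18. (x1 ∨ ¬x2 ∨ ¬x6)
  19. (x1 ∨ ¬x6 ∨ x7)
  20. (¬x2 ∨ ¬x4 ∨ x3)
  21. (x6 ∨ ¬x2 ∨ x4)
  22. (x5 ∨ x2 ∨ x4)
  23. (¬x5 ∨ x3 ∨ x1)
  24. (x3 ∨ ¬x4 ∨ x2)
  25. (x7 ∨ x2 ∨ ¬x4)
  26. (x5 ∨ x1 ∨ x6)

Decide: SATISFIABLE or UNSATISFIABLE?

SATISFIABLE

Try x1 = True.
Branch on x2: take x2 = False.
  then x3 is forced to True.
  then x6 is forced to False.
  then x7 is forced to True.
For the remaining variables, x4 = False, x5 = True works.
So x1=True, x2=False, x3=True, x4=False, x5=True, x6=False, x7=True is a satisfying assignment.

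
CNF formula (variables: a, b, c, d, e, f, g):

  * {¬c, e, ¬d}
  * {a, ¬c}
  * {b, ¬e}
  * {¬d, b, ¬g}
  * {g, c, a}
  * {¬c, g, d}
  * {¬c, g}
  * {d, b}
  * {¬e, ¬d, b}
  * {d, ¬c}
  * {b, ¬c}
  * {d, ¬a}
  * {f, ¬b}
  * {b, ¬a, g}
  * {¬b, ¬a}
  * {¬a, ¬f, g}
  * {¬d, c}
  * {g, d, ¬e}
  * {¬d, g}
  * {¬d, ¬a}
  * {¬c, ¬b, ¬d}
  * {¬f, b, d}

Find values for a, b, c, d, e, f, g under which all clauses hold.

a = 0  b = 1  c = 0  d = 0  e = 0  f = 1  g = 1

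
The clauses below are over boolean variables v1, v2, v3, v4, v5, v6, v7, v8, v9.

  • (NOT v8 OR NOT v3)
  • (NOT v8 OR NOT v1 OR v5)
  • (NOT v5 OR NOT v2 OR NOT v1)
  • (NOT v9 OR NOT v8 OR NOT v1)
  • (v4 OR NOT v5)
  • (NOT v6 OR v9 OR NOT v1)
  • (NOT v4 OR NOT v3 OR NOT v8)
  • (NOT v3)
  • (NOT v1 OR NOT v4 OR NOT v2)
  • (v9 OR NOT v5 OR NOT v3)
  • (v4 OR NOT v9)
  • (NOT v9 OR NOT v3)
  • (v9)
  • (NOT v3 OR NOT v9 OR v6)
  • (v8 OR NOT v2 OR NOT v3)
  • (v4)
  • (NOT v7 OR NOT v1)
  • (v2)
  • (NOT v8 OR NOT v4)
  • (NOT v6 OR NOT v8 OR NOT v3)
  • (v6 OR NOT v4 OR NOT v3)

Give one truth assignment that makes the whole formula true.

v1 = False, v2 = True, v3 = False, v4 = True, v5 = True, v6 = False, v7 = True, v8 = False, v9 = True

(NOT v3) is a unit clause, so v3 = False.
(v9) is a unit clause, so v9 = True.
The clause (v4) is unit: v4 must be True.
The clause (v2) is unit: v2 must be True.
The clause (NOT v1) is unit: v1 must be False.
(NOT v8) is a unit clause, so v8 = False.
v5, v6, v7 are now unconstrained; take v5 = True, v6 = False, v7 = True.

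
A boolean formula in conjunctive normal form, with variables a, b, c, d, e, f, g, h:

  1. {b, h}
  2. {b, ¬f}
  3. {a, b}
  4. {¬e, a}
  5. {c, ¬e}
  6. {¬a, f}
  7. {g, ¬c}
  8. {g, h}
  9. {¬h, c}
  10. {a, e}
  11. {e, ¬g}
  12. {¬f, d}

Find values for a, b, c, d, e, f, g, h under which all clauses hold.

a=True  b=True  c=True  d=True  e=True  f=True  g=True  h=False

Check each clause:
  1. {h, b} — b is true.
  2. {b, ¬f} — b is true.
  3. {b, a} — a is true.
  4. {¬e, a} — a is true.
  5. {¬e, c} — c is true.
  6. {f, ¬a} — f is true.
  7. {¬c, g} — g is true.
  8. {g, h} — g is true.
  9. {¬h, c} — ¬h is true.
  10. {a, e} — a is true.
  11. {¬g, e} — e is true.
  12. {d, ¬f} — d is true.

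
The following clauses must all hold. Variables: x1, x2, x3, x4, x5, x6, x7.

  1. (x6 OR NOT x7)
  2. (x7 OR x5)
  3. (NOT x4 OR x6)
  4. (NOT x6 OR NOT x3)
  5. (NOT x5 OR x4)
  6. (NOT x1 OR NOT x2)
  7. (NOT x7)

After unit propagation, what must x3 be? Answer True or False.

False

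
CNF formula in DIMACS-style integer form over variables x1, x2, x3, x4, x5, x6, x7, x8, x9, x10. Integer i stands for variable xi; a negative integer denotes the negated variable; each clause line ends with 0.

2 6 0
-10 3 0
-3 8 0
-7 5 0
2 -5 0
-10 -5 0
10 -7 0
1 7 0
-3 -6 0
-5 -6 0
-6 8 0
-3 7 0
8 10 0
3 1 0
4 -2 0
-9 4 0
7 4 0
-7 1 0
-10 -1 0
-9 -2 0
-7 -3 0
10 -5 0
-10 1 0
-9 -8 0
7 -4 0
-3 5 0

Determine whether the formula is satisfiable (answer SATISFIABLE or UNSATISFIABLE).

UNSATISFIABLE

x7 = True:
  propagation gives x5=True, x2=True, x10=False; an empty clause results — contradiction.
x7 = False:
  propagation gives x1=True, x3=False, x10=False, x8=True; an empty clause results — contradiction.
Every branch closes, so no satisfying assignment exists.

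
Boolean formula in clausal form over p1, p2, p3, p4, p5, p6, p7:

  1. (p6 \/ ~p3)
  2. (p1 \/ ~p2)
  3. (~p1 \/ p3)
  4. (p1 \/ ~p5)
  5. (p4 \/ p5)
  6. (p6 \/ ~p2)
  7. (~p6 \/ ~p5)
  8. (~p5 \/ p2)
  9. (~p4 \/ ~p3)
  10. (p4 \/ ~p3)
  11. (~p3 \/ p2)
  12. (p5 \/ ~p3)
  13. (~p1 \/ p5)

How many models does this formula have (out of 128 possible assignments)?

4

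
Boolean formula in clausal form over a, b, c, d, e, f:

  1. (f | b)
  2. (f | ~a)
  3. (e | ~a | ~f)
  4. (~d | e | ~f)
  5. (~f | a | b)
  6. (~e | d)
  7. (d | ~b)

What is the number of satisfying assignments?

10

Split on f, then a.
  f=1, a=1: remaining (b,c,d,e) ∈ {(0,0,1,1); (0,1,1,1); (1,0,1,1); (1,1,1,1)} — 4.
  f=1, a=0: remaining (b,c,d,e) ∈ {(1,0,1,1); (1,1,1,1)} — 2.
  f=0, a=1: a clause becomes empty — 0.
  f=0, a=0: remaining (b,c,d,e) ∈ {(1,0,1,0); (1,0,1,1); (1,1,1,0); (1,1,1,1)} — 4.
Total: 4 + 2 + 0 + 4 = 10.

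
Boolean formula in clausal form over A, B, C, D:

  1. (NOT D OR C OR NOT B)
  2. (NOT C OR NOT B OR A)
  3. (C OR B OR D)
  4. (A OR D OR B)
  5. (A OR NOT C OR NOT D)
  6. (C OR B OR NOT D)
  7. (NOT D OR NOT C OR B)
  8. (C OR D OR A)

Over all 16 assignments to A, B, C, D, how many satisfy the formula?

The models are:
  A=T B=F C=T D=F
  A=T B=T C=F D=F
  A=T B=T C=T D=F
  A=T B=T C=T D=T
That's 4 in total.

4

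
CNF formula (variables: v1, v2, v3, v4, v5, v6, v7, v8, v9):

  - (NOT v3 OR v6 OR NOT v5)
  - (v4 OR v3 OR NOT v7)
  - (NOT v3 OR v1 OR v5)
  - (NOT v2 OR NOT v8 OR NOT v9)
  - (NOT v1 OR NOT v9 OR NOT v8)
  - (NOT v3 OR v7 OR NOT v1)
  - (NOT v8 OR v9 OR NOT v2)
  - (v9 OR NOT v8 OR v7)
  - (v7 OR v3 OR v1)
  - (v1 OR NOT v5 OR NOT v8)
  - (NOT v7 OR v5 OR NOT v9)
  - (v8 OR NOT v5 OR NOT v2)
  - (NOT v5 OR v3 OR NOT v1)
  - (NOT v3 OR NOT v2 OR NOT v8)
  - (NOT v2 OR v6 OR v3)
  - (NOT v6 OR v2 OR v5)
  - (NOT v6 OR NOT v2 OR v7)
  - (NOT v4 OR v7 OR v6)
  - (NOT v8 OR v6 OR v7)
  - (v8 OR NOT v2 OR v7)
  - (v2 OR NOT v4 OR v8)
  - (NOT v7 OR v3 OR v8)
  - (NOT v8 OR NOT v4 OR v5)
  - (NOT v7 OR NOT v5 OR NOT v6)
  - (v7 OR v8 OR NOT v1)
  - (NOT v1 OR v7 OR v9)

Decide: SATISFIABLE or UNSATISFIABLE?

Branch on v1: take v1 = True.
The remaining clauses are satisfied by v2 = False, v3 = True, v4 = False, v5 = False, v6 = False, v7 = True, v8 = True, v9 = False.
Every clause has at least one true literal under this assignment.
So v1 = True, v2 = False, v3 = True, v4 = False, v5 = False, v6 = False, v7 = True, v8 = True, v9 = False is a satisfying assignment.

SATISFIABLE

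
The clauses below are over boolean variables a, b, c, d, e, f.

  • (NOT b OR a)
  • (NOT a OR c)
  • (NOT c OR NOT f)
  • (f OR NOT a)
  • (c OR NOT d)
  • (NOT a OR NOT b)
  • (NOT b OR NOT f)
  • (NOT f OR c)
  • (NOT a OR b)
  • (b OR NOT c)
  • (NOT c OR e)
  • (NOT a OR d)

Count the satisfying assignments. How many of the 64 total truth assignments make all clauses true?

Satisfying assignments:
  a=F b=F c=F d=F e=F f=F
  a=F b=F c=F d=F e=T f=F
Count: 2.

2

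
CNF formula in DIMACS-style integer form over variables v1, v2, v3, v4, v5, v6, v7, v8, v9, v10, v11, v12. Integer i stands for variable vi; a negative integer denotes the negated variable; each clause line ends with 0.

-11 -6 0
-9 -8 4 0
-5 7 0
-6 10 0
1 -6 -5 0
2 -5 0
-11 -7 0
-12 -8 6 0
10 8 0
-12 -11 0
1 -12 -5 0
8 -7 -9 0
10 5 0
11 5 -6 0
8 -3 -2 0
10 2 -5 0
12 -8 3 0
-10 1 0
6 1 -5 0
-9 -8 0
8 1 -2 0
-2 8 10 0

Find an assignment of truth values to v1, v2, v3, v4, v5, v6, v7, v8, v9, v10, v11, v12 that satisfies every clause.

v1=T  v2=T  v3=F  v4=T  v5=T  v6=F  v7=T  v8=F  v9=F  v10=T  v11=F  v12=T

Pure literal: v1 appears only positively; assign v1 = True.
v4 occurs only positively in the remaining clauses — set v4 = True.
Set v2 = True and propagate.
Branch on v3: take v3 = False.
Try v5 = True.
  then v7 is forced to True.
  then v11 is forced to False.
The remaining clauses are satisfied by v6 = False, v8 = False, v9 = False, v10 = True, v12 = True.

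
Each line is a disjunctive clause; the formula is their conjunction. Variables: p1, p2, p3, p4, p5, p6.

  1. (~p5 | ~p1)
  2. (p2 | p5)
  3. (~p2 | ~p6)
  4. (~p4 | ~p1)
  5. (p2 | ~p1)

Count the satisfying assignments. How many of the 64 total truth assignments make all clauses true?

18

Case analysis on p1 and p2:
  p1=1, p2=1: remaining (p3,p4,p5,p6) ∈ {(0,0,0,0); (1,0,0,0)} — 2.
  p1=1, p2=0: a clause becomes empty — 0.
  p1=0, p2=1: forces p6=0; p3, p4, p5 free → 2^3 = 8.
  p1=0, p2=0: forces p5=1; p3, p4, p6 free → 2^3 = 8.
Total: 2 + 0 + 8 + 8 = 18.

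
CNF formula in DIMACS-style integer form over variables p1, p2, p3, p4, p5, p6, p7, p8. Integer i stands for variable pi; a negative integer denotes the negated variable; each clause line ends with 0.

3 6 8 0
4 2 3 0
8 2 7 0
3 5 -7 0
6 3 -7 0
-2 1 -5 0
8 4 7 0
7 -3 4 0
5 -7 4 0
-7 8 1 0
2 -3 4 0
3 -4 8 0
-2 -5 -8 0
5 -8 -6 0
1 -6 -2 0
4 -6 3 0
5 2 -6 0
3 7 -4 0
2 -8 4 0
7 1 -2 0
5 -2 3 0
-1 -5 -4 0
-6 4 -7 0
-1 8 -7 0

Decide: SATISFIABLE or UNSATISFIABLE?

Set p1 = False and propagate.
Try p2 = False.
Try p3 = True.
  then p4 is forced to True.
The remaining clauses are satisfied by p5 = False, p6 = False, p7 = False, p8 = True.
So p1 = 0, p2 = 0, p3 = 1, p4 = 1, p5 = 0, p6 = 0, p7 = 0, p8 = 1 is a satisfying assignment.

SATISFIABLE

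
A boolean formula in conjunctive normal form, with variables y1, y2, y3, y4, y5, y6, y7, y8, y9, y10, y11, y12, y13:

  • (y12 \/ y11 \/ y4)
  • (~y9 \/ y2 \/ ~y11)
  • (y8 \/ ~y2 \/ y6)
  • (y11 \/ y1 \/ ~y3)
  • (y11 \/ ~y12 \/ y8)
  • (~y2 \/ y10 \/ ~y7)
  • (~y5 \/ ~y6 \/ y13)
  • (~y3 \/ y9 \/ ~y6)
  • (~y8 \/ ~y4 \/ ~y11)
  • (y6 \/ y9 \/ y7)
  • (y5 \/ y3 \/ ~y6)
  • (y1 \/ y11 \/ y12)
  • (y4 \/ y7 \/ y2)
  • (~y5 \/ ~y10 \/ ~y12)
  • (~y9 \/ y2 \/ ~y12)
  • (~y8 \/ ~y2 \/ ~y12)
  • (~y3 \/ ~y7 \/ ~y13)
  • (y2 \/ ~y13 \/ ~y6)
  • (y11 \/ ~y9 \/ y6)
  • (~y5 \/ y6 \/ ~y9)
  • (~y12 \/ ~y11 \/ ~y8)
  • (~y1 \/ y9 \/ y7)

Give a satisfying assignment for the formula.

y1=False, y2=False, y3=True, y4=False, y5=False, y6=False, y7=True, y8=False, y9=False, y10=False, y11=True, y12=False, y13=False

Check each clause:
  1. (y4 \/ y11 \/ y12) — y11 is true.
  2. (y2 \/ ~y11 \/ ~y9) — ~y9 is true.
  3. (y6 \/ ~y2 \/ y8) — ~y2 is true.
  4. (y1 \/ ~y3 \/ y11) — y11 is true.
  5. (~y12 \/ y8 \/ y11) — y11 is true.
  6. (~y7 \/ ~y2 \/ y10) — ~y2 is true.
  7. (y13 \/ ~y6 \/ ~y5) — ~y6 is true.
  8. (~y3 \/ ~y6 \/ y9) — ~y6 is true.
  9. (~y8 \/ ~y11 \/ ~y4) — ~y8 is true.
  10. (y9 \/ y6 \/ y7) — y7 is true.
  11. (y3 \/ ~y6 \/ y5) — ~y6 is true.
  12. (y1 \/ y11 \/ y12) — y11 is true.
  13. (y2 \/ y7 \/ y4) — y7 is true.
  14. (~y5 \/ ~y10 \/ ~y12) — ~y5 is true.
  15. (y2 \/ ~y12 \/ ~y9) — ~y12 is true.
  16. (~y2 \/ ~y12 \/ ~y8) — ~y8 is true.
  17. (~y13 \/ ~y7 \/ ~y3) — ~y13 is true.
  18. (~y6 \/ ~y13 \/ y2) — ~y6 is true.
  19. (y11 \/ ~y9 \/ y6) — y11 is true.
  20. (y6 \/ ~y9 \/ ~y5) — ~y5 is true.
  21. (~y12 \/ ~y8 \/ ~y11) — ~y8 is true.
  22. (y9 \/ ~y1 \/ y7) — ~y1 is true.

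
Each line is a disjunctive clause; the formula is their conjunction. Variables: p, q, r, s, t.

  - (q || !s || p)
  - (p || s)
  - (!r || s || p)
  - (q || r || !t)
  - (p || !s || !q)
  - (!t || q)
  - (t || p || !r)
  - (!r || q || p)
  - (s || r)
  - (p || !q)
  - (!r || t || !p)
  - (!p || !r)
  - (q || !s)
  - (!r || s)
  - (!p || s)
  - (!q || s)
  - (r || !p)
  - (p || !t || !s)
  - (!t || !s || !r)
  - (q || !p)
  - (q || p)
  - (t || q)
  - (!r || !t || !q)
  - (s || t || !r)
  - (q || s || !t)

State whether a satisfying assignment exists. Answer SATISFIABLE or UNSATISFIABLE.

p = True:
  propagation gives r=False; an empty clause results — contradiction.
p = False:
  propagation gives s=True, q=True; an empty clause results — contradiction.
Every branch closes, so no satisfying assignment exists.

UNSATISFIABLE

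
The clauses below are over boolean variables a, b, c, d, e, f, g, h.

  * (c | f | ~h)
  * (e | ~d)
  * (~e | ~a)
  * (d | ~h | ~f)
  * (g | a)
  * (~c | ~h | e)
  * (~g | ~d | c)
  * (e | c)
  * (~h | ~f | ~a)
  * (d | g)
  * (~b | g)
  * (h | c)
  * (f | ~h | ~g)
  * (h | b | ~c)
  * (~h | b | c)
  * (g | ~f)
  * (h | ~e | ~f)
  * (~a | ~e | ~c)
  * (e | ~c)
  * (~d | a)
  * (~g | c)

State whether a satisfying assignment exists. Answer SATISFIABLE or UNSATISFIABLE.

SATISFIABLE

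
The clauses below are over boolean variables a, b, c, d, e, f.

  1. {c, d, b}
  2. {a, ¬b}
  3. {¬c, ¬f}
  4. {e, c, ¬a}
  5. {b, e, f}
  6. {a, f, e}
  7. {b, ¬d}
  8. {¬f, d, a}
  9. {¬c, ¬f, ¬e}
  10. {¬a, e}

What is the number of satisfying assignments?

8

Split on a, then e.
  a=1, e=1: 7 of the 16 assignments to (b,c,d,f) work.
  a=1, e=0: a clause becomes empty — 0.
  a=0, e=1: remaining (b,c,d,f) ∈ {(0,1,0,0)} — 1.
  a=0, e=0: a clause becomes empty — 0.
Total: 7 + 0 + 1 + 0 = 8.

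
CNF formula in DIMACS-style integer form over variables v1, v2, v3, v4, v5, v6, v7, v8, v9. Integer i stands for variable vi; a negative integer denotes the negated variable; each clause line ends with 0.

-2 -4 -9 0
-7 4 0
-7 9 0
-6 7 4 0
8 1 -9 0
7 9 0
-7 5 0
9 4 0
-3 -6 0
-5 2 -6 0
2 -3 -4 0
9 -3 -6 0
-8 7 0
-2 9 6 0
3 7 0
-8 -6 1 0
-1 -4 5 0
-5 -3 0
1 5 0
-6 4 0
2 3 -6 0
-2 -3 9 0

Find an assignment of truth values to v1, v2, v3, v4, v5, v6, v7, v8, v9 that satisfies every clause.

v1=T, v2=F, v3=T, v4=F, v5=F, v6=F, v7=F, v8=F, v9=T

Check each clause:
  1. (NOT v9 OR NOT v2 OR NOT v4) — NOT v4 is true.
  2. (v4 OR NOT v7) — NOT v7 is true.
  3. (v9 OR NOT v7) — NOT v7 is true.
  4. (v7 OR NOT v6 OR v4) — NOT v6 is true.
  5. (v8 OR NOT v9 OR v1) — v1 is true.
  6. (v9 OR v7) — v9 is true.
  7. (v5 OR NOT v7) — NOT v7 is true.
  8. (v9 OR v4) — v9 is true.
  9. (NOT v6 OR NOT v3) — NOT v6 is true.
  10. (NOT v5 OR v2 OR NOT v6) — NOT v6 is true.
  11. (NOT v3 OR v2 OR NOT v4) — NOT v4 is true.
  12. (v9 OR NOT v3 OR NOT v6) — v9 is true.
  13. (v7 OR NOT v8) — NOT v8 is true.
  14. (v9 OR NOT v2 OR v6) — v9 is true.
  15. (v7 OR v3) — v3 is true.
  16. (NOT v8 OR NOT v6 OR v1) — NOT v8 is true.
  17. (NOT v1 OR v5 OR NOT v4) — NOT v4 is true.
  18. (NOT v5 OR NOT v3) — NOT v5 is true.
  19. (v1 OR v5) — v1 is true.
  20. (v4 OR NOT v6) — NOT v6 is true.
  21. (NOT v6 OR v2 OR v3) — v3 is true.
  22. (v9 OR NOT v2 OR NOT v3) — v9 is true.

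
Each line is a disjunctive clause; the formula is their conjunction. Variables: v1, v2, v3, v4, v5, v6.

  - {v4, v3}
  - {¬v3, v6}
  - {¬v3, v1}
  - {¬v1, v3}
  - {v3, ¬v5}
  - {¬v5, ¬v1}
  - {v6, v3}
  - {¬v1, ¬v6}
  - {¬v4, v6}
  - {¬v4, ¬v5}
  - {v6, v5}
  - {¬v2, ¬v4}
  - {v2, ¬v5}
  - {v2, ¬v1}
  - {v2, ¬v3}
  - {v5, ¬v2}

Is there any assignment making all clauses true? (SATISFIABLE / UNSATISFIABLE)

SATISFIABLE

Branch on v1: take v1 = False.
  then v3 is forced to False.
  then v4 is forced to True.
  then v5 is forced to False.
  then v6 is forced to True.
  then v2 is forced to False.
So v1=F, v2=F, v3=F, v4=T, v5=F, v6=T is a satisfying assignment.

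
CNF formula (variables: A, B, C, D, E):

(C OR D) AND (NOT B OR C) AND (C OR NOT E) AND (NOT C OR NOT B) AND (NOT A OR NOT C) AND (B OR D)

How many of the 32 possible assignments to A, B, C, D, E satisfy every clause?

4

The models are:
  A=0 B=0 C=0 D=1 E=0
  A=0 B=0 C=1 D=1 E=0
  A=0 B=0 C=1 D=1 E=1
  A=1 B=0 C=0 D=1 E=0
That's 4 in total.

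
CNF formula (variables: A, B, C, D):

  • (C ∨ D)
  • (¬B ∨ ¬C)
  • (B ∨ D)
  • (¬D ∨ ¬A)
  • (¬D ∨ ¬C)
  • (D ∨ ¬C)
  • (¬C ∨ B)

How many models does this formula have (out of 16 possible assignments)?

2

The models are:
  A=F B=F C=F D=T
  A=F B=T C=F D=T
That's 2 in total.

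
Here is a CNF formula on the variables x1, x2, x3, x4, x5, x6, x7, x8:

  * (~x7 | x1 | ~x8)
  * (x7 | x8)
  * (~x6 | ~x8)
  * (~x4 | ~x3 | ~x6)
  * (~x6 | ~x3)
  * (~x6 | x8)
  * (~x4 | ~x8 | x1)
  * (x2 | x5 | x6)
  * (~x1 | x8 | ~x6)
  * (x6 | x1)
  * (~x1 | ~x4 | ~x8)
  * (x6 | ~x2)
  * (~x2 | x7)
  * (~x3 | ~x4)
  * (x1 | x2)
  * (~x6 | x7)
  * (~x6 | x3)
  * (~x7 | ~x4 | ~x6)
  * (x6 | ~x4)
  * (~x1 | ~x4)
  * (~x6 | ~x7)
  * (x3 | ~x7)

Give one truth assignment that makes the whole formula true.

Pure literal: x4 appears only negated; assign x4 = False.
x5 occurs only positively in the remaining clauses — set x5 = True.
Set x1 = True and propagate.
The remaining clauses are satisfied by x2 = False, x3 = True, x6 = False, x7 = True, x8 = True.

x1=T, x2=F, x3=T, x4=F, x5=T, x6=F, x7=T, x8=T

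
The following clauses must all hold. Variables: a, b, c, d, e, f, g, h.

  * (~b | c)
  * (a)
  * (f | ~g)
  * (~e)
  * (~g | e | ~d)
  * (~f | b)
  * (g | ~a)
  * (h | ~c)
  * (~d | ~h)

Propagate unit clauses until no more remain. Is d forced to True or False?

False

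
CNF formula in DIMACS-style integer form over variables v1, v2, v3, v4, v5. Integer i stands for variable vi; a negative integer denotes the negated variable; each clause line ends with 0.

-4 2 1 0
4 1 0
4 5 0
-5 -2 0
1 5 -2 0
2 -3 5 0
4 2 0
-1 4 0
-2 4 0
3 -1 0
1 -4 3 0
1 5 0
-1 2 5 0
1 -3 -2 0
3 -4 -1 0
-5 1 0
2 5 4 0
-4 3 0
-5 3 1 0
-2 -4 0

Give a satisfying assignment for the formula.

v1=True, v2=False, v3=True, v4=True, v5=True

Check each clause:
  1. (~v4 | v1 | v2) — v1 is true.
  2. (v1 | v4) — v1 is true.
  3. (v4 | v5) — v4 is true.
  4. (~v5 | ~v2) — ~v2 is true.
  5. (~v2 | v1 | v5) — v1 is true.
  6. (v2 | ~v3 | v5) — v5 is true.
  7. (v4 | v2) — v4 is true.
  8. (v4 | ~v1) — v4 is true.
  9. (v4 | ~v2) — v4 is true.
  10. (~v1 | v3) — v3 is true.
  11. (v3 | v1 | ~v4) — v1 is true.
  12. (v5 | v1) — v1 is true.
  13. (~v1 | v5 | v2) — v5 is true.
  14. (~v3 | ~v2 | v1) — v1 is true.
  15. (~v4 | v3 | ~v1) — v3 is true.
  16. (~v5 | v1) — v1 is true.
  17. (v2 | v4 | v5) — v4 is true.
  18. (v3 | ~v4) — v3 is true.
  19. (~v5 | v3 | v1) — v3 is true.
  20. (~v4 | ~v2) — ~v2 is true.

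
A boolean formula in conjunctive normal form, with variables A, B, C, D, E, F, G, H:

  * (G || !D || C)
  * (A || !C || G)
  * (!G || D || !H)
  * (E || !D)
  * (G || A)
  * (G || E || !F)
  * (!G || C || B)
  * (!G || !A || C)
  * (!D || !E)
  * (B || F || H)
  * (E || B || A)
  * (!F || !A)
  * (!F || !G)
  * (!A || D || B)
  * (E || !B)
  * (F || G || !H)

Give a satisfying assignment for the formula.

Try A = True.
  then F is forced to False.
For the remaining variables, B = True, C = True, D = False, E = True, G = False, H = False works.
Check each clause:
  1. (!D || C || G) — C is true.
  2. (G || A || !C) — A is true.
  3. (D || !G || !H) — !H is true.
  4. (!D || E) — !D is true.
  5. (G || A) — A is true.
  6. (!F || G || E) — !F is true.
  7. (C || !G || B) — !G is true.
  8. (!G || C || !A) — !G is true.
  9. (!D || !E) — !D is true.
  10. (B || H || F) — B is true.
  11. (B || E || A) — A is true.
  12. (!F || !A) — !F is true.
  13. (!F || !G) — !G is true.
  14. (B || !A || D) — B is true.
  15. (!B || E) — E is true.
  16. (F || G || !H) — !H is true.

A=1  B=1  C=1  D=0  E=1  F=0  G=0  H=0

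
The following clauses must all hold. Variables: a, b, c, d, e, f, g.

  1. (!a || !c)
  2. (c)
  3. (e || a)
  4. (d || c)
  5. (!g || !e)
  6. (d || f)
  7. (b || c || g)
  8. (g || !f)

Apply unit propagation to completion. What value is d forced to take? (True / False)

True

(c) stands alone — c = True.
(!a || !c) with c = True leaves only !a, so a = False.
In (a || e), a is now false; e must hold, so e = True.
In (!e || !g), !e is now false; !g must hold, so g = False.
From (g || !f) and g = False: f = False.
(f || d) with f = False leaves only d, so d = True.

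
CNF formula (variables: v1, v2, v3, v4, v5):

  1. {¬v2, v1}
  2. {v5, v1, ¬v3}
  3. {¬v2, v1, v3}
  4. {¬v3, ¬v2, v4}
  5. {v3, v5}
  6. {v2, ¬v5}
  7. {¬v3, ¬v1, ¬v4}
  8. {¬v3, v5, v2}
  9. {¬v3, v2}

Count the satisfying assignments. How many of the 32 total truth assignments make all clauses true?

The models are:
  v1=1 v2=1 v3=0 v4=0 v5=1
  v1=1 v2=1 v3=0 v4=1 v5=1
That's 2 in total.

2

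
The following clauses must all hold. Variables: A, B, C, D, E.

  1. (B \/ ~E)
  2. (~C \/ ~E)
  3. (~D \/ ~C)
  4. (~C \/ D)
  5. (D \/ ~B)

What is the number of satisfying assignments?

8

Split on C, then D.
  C=T, D=T: a clause becomes empty — 0.
  C=T, D=F: a clause becomes empty — 0.
  C=F, D=T: A free; 3 ways for (B,E) × 2^1 = 6.
  C=F, D=F: remaining (A,B,E) ∈ {(F,F,F); (T,F,F)} — 2.
Total: 0 + 0 + 6 + 2 = 8.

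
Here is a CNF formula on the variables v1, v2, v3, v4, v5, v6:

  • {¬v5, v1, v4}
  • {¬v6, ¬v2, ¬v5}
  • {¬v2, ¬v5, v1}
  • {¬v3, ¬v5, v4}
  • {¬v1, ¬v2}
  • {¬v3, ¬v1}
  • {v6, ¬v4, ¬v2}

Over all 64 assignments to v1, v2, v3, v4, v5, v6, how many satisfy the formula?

26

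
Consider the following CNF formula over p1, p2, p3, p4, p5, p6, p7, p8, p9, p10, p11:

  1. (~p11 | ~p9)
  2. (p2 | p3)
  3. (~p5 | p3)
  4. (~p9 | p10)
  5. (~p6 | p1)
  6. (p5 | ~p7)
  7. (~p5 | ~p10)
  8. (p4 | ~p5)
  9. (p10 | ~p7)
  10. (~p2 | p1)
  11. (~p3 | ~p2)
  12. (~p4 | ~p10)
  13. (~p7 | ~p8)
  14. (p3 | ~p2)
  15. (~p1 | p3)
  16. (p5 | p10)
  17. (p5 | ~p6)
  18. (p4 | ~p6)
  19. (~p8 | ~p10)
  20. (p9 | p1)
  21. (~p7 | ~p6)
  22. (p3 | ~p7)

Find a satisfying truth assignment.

p1 = True, p2 = False, p3 = True, p4 = False, p5 = False, p6 = False, p7 = False, p8 = False, p9 = True, p10 = True, p11 = False

Check each clause:
  1. (~p9 | ~p11) — ~p11 is true.
  2. (p2 | p3) — p3 is true.
  3. (p3 | ~p5) — p3 is true.
  4. (p10 | ~p9) — p10 is true.
  5. (~p6 | p1) — p1 is true.
  6. (~p7 | p5) — ~p7 is true.
  7. (~p5 | ~p10) — ~p5 is true.
  8. (~p5 | p4) — ~p5 is true.
  9. (~p7 | p10) — ~p7 is true.
  10. (p1 | ~p2) — p1 is true.
  11. (~p2 | ~p3) — ~p2 is true.
  12. (~p4 | ~p10) — ~p4 is true.
  13. (~p8 | ~p7) — ~p8 is true.
  14. (~p2 | p3) — p3 is true.
  15. (p3 | ~p1) — p3 is true.
  16. (p5 | p10) — p10 is true.
  17. (p5 | ~p6) — ~p6 is true.
  18. (~p6 | p4) — ~p6 is true.
  19. (~p10 | ~p8) — ~p8 is true.
  20. (p9 | p1) — p1 is true.
  21. (~p6 | ~p7) — ~p7 is true.
  22. (~p7 | p3) — ~p7 is true.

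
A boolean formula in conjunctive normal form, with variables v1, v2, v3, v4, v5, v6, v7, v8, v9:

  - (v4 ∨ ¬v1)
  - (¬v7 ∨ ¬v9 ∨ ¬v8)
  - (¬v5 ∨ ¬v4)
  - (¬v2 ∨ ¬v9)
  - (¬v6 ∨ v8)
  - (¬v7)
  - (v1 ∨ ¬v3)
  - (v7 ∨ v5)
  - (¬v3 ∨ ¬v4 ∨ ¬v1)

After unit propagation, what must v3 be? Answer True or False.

False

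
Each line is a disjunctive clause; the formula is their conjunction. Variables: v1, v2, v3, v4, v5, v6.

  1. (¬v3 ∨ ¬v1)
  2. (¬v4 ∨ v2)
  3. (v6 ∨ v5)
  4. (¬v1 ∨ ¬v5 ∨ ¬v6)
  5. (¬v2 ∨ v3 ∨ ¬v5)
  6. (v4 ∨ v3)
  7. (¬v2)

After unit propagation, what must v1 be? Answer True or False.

Unit clause (¬v2) sets v2 = False.
(v2 ∨ ¬v4): since v2 = False, the clause reduces to (¬v4). v4 = False.
(v3 ∨ v4) with v4 = False leaves only v3, so v3 = True.
(¬v1 ∨ ¬v3) with v3 = True leaves only ¬v1, so v1 = False.

False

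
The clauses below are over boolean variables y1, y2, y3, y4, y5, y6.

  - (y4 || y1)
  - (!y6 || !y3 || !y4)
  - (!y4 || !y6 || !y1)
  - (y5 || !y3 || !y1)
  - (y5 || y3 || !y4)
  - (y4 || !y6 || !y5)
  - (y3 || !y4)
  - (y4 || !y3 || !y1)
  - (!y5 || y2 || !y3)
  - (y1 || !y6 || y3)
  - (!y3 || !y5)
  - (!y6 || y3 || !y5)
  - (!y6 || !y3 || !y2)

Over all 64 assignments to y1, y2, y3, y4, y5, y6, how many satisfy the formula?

8

Split on y3, then y4.
  y3=T, y4=T: remaining (y1,y2,y5,y6) ∈ {(F,F,F,F); (F,T,F,F)} — 2.
  y3=T, y4=F: a clause becomes empty — 0.
  y3=F, y4=T: a clause becomes empty — 0.
  y3=F, y4=F: y2 free; 3 ways for (y1,y5,y6) × 2^1 = 6.
Total: 2 + 0 + 0 + 6 = 8.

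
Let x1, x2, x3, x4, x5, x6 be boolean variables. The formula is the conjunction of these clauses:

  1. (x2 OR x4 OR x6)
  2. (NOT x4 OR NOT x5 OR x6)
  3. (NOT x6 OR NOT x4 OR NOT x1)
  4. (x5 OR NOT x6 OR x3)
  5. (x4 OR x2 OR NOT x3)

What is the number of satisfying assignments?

30

Case analysis on x4 and x6:
  x4=1, x6=1: x2 free; 3 ways for (x1,x3,x5) × 2^1 = 6.
  x4=1, x6=0: forces x5=0; x1, x2, x3 free → 2^3 = 8.
  x4=0, x6=1: x1 free; 4 ways for (x2,x3,x5) × 2^1 = 8.
  x4=0, x6=0: forces x2=1; x1, x3, x5 free → 2^3 = 8.
Total: 6 + 8 + 8 + 8 = 30.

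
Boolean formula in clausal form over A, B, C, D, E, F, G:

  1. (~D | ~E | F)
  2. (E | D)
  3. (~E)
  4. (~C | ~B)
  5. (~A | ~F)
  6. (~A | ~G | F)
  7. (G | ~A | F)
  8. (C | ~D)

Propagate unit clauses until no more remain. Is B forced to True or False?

False

Unit clause (~E) sets E = False.
In (D | E), E is now false; D must hold, so D = True.
(C | ~D): since D = True, the clause reduces to (C). C = True.
(~B | ~C) with C = True leaves only ~B, so B = False.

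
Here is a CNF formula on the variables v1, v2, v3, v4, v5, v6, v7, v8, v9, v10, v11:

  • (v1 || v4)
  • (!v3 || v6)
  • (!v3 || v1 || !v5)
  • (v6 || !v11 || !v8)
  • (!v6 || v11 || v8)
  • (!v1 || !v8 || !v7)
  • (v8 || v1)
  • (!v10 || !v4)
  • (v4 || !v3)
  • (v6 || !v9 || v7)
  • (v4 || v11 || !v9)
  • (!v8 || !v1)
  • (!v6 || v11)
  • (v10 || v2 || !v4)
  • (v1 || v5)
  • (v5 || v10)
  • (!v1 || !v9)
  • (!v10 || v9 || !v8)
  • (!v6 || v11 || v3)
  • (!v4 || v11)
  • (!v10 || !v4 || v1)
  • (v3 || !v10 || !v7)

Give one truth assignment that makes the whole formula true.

v1=F  v2=T  v3=F  v4=T  v5=T  v6=T  v7=T  v8=T  v9=F  v10=F  v11=T

Check each clause:
  1. (v4 || v1) — v4 is true.
  2. (v6 || !v3) — !v3 is true.
  3. (!v5 || v1 || !v3) — !v3 is true.
  4. (!v11 || v6 || !v8) — v6 is true.
  5. (v8 || !v6 || v11) — v8 is true.
  6. (!v7 || !v8 || !v1) — !v1 is true.
  7. (v1 || v8) — v8 is true.
  8. (!v10 || !v4) — !v10 is true.
  9. (v4 || !v3) — v4 is true.
  10. (!v9 || v7 || v6) — !v9 is true.
  11. (v4 || !v9 || v11) — v11 is true.
  12. (!v8 || !v1) — !v1 is true.
  13. (v11 || !v6) — v11 is true.
  14. (v10 || v2 || !v4) — v2 is true.
  15. (v5 || v1) — v5 is true.
  16. (v5 || v10) — v5 is true.
  17. (!v9 || !v1) — !v1 is true.
  18. (!v10 || !v8 || v9) — !v10 is true.
  19. (v11 || v3 || !v6) — v11 is true.
  20. (!v4 || v11) — v11 is true.
  21. (v1 || !v10 || !v4) — !v10 is true.
  22. (!v10 || !v7 || v3) — !v10 is true.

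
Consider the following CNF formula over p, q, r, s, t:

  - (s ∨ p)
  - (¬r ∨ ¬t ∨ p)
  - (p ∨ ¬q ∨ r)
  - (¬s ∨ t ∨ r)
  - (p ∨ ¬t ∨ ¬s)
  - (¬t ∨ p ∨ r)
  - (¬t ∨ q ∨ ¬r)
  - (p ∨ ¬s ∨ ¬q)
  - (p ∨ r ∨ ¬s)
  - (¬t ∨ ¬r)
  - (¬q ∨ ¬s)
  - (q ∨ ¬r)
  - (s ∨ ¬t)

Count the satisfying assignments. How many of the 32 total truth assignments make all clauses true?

4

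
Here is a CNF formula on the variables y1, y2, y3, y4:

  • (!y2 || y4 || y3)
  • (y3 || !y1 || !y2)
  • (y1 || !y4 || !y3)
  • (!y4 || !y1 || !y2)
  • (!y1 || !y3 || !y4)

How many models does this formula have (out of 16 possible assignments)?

Split on y1, then y3.
  y1=1, y3=1: remaining (y2,y4) ∈ {(0,0); (1,0)} — 2.
  y1=1, y3=0: remaining (y2,y4) ∈ {(0,0); (0,1)} — 2.
  y1=0, y3=1: remaining (y2,y4) ∈ {(0,0); (1,0)} — 2.
  y1=0, y3=0: remaining (y2,y4) ∈ {(0,0); (0,1); (1,1)} — 3.
Total: 2 + 2 + 2 + 3 = 9.

9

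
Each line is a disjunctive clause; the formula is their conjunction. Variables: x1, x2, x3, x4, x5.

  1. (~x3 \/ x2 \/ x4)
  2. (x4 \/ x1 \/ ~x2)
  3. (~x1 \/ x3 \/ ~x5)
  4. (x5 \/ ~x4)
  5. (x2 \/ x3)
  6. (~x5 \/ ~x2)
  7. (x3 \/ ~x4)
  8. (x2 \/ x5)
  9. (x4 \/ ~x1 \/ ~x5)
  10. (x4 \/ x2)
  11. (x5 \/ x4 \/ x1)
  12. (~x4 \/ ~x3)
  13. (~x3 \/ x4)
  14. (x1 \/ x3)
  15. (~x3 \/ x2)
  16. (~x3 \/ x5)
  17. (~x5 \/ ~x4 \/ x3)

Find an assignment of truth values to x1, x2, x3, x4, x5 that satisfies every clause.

Branch on x1: take x1 = True.
The remaining clauses are satisfied by x2 = True, x3 = False, x4 = False, x5 = False.

x1=True, x2=True, x3=False, x4=False, x5=False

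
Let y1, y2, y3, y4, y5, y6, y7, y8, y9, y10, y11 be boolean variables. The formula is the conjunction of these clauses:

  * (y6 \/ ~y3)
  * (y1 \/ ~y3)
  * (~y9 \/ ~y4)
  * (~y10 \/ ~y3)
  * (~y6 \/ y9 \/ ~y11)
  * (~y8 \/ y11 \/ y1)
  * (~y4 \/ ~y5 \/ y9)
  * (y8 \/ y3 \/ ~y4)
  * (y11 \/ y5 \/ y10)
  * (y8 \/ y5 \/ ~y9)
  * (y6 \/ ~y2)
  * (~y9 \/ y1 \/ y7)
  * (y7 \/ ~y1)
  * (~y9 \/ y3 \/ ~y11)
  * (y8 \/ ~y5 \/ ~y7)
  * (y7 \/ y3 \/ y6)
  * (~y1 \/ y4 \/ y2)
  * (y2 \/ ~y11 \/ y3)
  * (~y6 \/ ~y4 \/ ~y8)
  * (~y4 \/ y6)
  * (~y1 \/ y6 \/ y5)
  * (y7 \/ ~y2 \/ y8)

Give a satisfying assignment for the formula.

Set y1 = True and propagate.
  then y7 is forced to True.
Set y2 = True and propagate.
  then y6 is forced to True.
For the remaining variables, y3 = False, y4 = False, y5 = False, y8 = True, y9 = True, y10 = True, y11 = False works.
Every clause has at least one true literal under this assignment.

y1=T, y2=T, y3=F, y4=F, y5=F, y6=T, y7=T, y8=T, y9=T, y10=T, y11=F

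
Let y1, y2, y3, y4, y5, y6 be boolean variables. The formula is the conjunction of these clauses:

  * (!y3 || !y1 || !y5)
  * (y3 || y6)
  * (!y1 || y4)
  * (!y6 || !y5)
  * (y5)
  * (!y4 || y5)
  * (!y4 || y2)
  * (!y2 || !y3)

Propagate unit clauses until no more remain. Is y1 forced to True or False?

False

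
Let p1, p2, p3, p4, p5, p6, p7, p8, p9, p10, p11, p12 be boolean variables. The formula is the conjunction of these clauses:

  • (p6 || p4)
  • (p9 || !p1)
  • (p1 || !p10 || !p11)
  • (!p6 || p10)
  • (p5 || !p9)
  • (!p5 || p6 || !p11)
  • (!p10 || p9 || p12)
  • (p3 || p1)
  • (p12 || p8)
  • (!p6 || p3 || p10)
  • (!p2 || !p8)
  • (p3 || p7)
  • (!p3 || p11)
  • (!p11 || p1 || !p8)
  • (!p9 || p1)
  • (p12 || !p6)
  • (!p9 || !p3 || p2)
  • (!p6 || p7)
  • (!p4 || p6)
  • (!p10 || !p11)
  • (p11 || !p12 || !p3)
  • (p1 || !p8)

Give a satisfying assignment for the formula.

p1=T, p2=F, p3=F, p4=T, p5=T, p6=T, p7=T, p8=T, p9=T, p10=T, p11=F, p12=T

Check each clause:
  1. (p4 || p6) — p4 is true.
  2. (p9 || !p1) — p9 is true.
  3. (p1 || !p11 || !p10) — p1 is true.
  4. (p10 || !p6) — p10 is true.
  5. (p5 || !p9) — p5 is true.
  6. (!p5 || p6 || !p11) — !p11 is true.
  7. (!p10 || p9 || p12) — p9 is true.
  8. (p1 || p3) — p1 is true.
  9. (p8 || p12) — p8 is true.
  10. (p3 || p10 || !p6) — p10 is true.
  11. (!p8 || !p2) — !p2 is true.
  12. (p7 || p3) — p7 is true.
  13. (!p3 || p11) — !p3 is true.
  14. (p1 || !p11 || !p8) — p1 is true.
  15. (p1 || !p9) — p1 is true.
  16. (!p6 || p12) — p12 is true.
  17. (!p9 || p2 || !p3) — !p3 is true.
  18. (p7 || !p6) — p7 is true.
  19. (!p4 || p6) — p6 is true.
  20. (!p11 || !p10) — !p11 is true.
  21. (!p12 || p11 || !p3) — !p3 is true.
  22. (!p8 || p1) — p1 is true.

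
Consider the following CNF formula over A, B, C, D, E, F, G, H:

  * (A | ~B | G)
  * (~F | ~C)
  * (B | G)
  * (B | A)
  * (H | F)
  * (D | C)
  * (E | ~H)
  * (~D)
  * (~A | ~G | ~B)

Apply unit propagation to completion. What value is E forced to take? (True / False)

True

(~D) stands alone — D = False.
From (D | C) and D = False: C = True.
In (~F | ~C), ~C is now false; ~F must hold, so F = False.
From (F | H) and F = False: H = True.
(E | ~H): since H = True, the clause reduces to (E). E = True.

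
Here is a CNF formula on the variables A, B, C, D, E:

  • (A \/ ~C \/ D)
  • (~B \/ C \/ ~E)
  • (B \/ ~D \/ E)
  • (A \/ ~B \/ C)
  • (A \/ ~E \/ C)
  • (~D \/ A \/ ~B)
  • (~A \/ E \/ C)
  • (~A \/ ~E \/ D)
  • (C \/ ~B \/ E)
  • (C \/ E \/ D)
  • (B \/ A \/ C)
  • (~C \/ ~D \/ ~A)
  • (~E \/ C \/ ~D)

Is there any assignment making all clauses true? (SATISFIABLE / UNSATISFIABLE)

SATISFIABLE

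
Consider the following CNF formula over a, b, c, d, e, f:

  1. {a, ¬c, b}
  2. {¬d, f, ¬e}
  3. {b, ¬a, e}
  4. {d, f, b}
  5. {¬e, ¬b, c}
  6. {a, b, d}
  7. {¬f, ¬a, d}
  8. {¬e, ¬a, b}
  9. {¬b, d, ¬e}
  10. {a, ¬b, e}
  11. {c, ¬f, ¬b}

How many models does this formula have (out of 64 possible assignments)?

10

Split on b, then a.
  b=1, a=1: 6 of the 16 assignments to (c,d,e,f) work.
  b=1, a=0: remaining (c,d,e,f) ∈ {(1,1,1,1)} — 1.
  b=0, a=1: a clause becomes empty — 0.
  b=0, a=0: remaining (c,d,e,f) ∈ {(0,1,0,0); (0,1,0,1); (0,1,1,1)} — 3.
Total: 6 + 1 + 0 + 3 = 10.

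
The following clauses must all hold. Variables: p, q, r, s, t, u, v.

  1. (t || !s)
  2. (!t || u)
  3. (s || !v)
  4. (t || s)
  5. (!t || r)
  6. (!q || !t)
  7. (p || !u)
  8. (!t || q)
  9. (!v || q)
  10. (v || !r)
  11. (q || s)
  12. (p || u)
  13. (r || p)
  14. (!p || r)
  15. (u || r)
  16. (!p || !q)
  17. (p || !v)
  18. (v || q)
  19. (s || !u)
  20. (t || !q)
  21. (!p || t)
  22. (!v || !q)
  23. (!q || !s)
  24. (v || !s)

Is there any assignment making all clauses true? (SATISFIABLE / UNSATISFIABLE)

UNSATISFIABLE

q = True:
  propagation gives t=False; an empty clause results — contradiction.
q = False:
  propagation gives t=False, s=False; an empty clause results — contradiction.
Every branch closes, so no satisfying assignment exists.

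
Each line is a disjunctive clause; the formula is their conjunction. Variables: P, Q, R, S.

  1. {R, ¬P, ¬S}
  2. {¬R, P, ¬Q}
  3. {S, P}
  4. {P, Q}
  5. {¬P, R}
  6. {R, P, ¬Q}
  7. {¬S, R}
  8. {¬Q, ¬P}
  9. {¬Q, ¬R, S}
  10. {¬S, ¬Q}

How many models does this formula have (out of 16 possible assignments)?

Satisfying assignments:
  P=1 Q=0 R=1 S=0
  P=1 Q=0 R=1 S=1
Count: 2.

2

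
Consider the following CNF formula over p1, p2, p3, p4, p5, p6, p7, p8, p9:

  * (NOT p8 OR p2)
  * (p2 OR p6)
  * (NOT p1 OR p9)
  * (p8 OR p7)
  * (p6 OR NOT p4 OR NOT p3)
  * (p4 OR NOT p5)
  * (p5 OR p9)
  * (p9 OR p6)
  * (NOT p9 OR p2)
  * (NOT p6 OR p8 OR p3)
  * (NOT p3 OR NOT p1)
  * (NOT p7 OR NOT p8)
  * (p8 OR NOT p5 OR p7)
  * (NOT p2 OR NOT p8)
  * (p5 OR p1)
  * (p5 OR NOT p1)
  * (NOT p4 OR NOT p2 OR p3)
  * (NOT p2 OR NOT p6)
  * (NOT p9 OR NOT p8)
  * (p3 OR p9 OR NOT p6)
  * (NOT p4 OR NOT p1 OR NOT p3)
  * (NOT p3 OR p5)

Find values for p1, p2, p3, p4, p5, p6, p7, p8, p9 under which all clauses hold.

p1=0, p2=0, p3=1, p4=1, p5=1, p6=1, p7=1, p8=0, p9=0

Branch on p1: take p1 = False.
  then p5 is forced to True.
  then p4 is forced to True.
Set p2 = False and propagate.
  then p8 is forced to False.
  then p6 is forced to True.
  then p7 is forced to True.
  then p9 is forced to False.
  then p3 is forced to True.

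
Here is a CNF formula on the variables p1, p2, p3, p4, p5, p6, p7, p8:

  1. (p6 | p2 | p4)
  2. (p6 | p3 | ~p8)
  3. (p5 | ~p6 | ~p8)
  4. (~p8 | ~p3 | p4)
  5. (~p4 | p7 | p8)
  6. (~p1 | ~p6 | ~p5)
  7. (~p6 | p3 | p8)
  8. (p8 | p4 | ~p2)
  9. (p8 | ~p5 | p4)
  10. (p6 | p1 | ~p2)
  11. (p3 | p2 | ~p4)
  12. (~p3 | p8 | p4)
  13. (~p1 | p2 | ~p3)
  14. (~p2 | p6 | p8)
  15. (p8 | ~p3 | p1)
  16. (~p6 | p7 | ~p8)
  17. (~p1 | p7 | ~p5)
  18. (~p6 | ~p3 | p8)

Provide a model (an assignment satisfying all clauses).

p7 occurs only positively in the remaining clauses — set p7 = True.
Branch on p1: take p1 = False.
For the remaining variables, p2 = False, p3 = True, p4 = True, p5 = False, p6 = False, p8 = True works.

p1 = F, p2 = F, p3 = T, p4 = T, p5 = F, p6 = F, p7 = T, p8 = T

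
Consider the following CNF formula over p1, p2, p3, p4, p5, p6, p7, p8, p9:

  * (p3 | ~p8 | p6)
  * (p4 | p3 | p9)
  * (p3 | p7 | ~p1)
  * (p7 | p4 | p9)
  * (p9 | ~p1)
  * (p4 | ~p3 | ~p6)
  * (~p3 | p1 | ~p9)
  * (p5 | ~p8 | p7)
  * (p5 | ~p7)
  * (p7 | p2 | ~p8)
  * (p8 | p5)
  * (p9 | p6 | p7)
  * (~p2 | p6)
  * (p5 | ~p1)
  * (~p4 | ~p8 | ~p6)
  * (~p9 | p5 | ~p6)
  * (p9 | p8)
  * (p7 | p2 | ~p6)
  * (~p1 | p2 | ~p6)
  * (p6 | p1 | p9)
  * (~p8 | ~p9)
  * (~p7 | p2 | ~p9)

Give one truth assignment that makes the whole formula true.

p1=T, p2=T, p3=F, p4=T, p5=T, p6=T, p7=T, p8=F, p9=T

p5 occurs only positively in the remaining clauses — set p5 = True.
Try p1 = True.
  then p9 is forced to True.
  then p8 is forced to False.
Branch on p2: take p2 = True.
  then p6 is forced to True.
The remaining clauses are satisfied by p3 = False, p4 = True, p7 = True.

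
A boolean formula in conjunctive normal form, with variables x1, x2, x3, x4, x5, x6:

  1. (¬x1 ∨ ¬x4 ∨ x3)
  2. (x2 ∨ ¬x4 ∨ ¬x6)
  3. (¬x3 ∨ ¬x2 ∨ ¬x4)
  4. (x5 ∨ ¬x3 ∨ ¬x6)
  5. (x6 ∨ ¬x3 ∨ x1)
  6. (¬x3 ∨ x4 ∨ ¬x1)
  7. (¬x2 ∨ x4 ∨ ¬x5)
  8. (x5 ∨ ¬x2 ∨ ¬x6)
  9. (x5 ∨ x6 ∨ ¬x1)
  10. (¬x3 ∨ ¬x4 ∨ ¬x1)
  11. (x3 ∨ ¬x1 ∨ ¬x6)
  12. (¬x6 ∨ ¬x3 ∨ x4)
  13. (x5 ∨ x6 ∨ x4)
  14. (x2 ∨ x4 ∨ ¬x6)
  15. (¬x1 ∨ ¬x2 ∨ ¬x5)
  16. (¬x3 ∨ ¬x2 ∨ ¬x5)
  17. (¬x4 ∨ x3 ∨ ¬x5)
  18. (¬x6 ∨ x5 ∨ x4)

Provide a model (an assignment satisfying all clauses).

x1=True, x2=False, x3=False, x4=False, x5=True, x6=False

Try x1 = True.
Set x2 = False and propagate.
Branch on x3: take x3 = False.
  then x4 is forced to False.
  then x6 is forced to False.
  then x5 is forced to True.
Every clause has at least one true literal under this assignment.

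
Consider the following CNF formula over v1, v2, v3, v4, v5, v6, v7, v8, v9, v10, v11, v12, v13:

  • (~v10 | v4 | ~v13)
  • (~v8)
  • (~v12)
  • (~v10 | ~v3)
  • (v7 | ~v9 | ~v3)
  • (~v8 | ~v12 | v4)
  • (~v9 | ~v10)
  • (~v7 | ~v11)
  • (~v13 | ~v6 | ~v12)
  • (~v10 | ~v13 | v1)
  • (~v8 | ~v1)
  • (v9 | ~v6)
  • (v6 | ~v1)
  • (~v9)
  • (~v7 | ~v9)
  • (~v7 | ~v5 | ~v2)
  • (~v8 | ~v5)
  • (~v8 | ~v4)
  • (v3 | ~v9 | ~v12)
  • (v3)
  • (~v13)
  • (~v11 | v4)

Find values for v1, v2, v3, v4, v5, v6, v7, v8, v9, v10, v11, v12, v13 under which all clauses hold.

(~v8) is a unit clause, so v8 = False.
Unit propagation: (~v12) forces v12 = False.
Unit propagation: (~v9) forces v9 = False.
Unit propagation: (~v6) forces v6 = False.
(~v1) is a unit clause, so v1 = False.
The clause (v3) is unit: v3 must be True.
(~v10) is a unit clause, so v10 = False.
The clause (~v13) is unit: v13 must be False.
Pure literal: v4 appears only positively; assign v4 = True.
Pure literal: v5 appears only negated; assign v5 = False.
Set v7 = True and propagate.
  then v11 is forced to False.
v2 is now unconstrained; take v2 = True.
Check each clause:
  1. (~v13 | v4 | ~v10) — ~v13 is true.
  2. (~v8) — ~v8 is true.
  3. (~v12) — ~v12 is true.
  4. (~v3 | ~v10) — ~v10 is true.
  5. (v7 | ~v3 | ~v9) — ~v9 is true.
  6. (~v12 | v4 | ~v8) — ~v8 is true.
  7. (~v10 | ~v9) — ~v10 is true.
  8. (~v7 | ~v11) — ~v11 is true.
  9. (~v6 | ~v12 | ~v13) — ~v6 is true.
  10. (~v10 | v1 | ~v13) — ~v13 is true.
  11. (~v8 | ~v1) — ~v8 is true.
  12. (v9 | ~v6) — ~v6 is true.
  13. (~v1 | v6) — ~v1 is true.
  14. (~v9) — ~v9 is true.
  15. (~v7 | ~v9) — ~v9 is true.
  16. (~v2 | ~v7 | ~v5) — ~v5 is true.
  17. (~v8 | ~v5) — ~v8 is true.
  18. (~v8 | ~v4) — ~v8 is true.
  19. (~v9 | v3 | ~v12) — v3 is true.
  20. (v3) — v3 is true.
  21. (~v13) — ~v13 is true.
  22. (v4 | ~v11) — v4 is true.

v1 = F, v2 = T, v3 = T, v4 = T, v5 = F, v6 = F, v7 = T, v8 = F, v9 = F, v10 = F, v11 = F, v12 = F, v13 = F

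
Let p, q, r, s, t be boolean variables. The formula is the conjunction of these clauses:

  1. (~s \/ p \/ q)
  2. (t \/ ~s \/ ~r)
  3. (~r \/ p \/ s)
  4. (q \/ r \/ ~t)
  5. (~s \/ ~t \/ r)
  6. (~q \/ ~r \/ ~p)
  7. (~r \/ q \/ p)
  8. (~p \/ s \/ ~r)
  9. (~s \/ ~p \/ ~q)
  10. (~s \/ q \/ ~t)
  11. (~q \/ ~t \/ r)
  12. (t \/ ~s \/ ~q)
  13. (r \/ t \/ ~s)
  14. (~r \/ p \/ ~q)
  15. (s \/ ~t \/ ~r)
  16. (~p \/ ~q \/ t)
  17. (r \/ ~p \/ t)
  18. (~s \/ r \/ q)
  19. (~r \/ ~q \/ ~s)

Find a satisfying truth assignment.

p=False, q=True, r=False, s=False, t=False

Check each clause:
  1. (~s \/ q \/ p) — q is true.
  2. (~r \/ t \/ ~s) — ~s is true.
  3. (p \/ ~r \/ s) — ~r is true.
  4. (r \/ ~t \/ q) — q is true.
  5. (~s \/ ~t \/ r) — ~t is true.
  6. (~q \/ ~p \/ ~r) — ~r is true.
  7. (~r \/ q \/ p) — q is true.
  8. (~p \/ ~r \/ s) — ~r is true.
  9. (~p \/ ~q \/ ~s) — ~s is true.
  10. (~t \/ ~s \/ q) — q is true.
  11. (~q \/ r \/ ~t) — ~t is true.
  12. (~q \/ ~s \/ t) — ~s is true.
  13. (t \/ ~s \/ r) — ~s is true.
  14. (~r \/ ~q \/ p) — ~r is true.
  15. (~r \/ s \/ ~t) — ~t is true.
  16. (~q \/ ~p \/ t) — ~p is true.
  17. (t \/ ~p \/ r) — ~p is true.
  18. (~s \/ q \/ r) — q is true.
  19. (~s \/ ~q \/ ~r) — ~s is true.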